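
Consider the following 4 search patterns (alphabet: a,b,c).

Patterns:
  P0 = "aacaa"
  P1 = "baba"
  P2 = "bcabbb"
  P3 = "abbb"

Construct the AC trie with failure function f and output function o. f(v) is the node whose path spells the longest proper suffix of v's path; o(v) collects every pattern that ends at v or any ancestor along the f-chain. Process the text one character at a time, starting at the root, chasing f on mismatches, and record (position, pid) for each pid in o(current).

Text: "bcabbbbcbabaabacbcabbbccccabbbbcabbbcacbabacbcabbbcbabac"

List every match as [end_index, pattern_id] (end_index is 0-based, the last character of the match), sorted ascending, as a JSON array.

Build automaton:
Trie (insert patterns):
  n0 'ε': a→1 b→6
  n1 'a': a→2 b→15
  n2 'aa': c→3
  n3 'aac': a→4
  n4 'aaca': a→5
  n5 'aacaa': ·  [P0 ends]
  n6 'b': a→7 c→10
  n7 'ba': b→8
  n8 'bab': a→9
  n9 'baba': ·  [P1 ends]
  n10 'bc': a→11
  n11 'bca': b→12
  n12 'bcab': b→13
  n13 'bcabb': b→14
  n14 'bcabbb': ·  [P2 ends]
  n15 'ab': b→16
  n16 'abb': b→17
  n17 'abbb': ·  [P3 ends]

BFS fail/out derivation:
  n1('a'): parent n0 fail=0; on 'a' 0 → fail=0;  out ∅∪∅=∅
  n6('b'): parent n0 fail=0; on 'b' 0 → fail=0;  out ∅∪∅=∅
  n2('aa'): parent n1 fail=0; on 'a' 0 → fail=1;  out ∅∪∅=∅
  n7('ba'): parent n6 fail=0; on 'a' 0 → fail=1;  out ∅∪∅=∅
  n10('bc'): parent n6 fail=0; on 'c' 0 → fail=0;  out ∅∪∅=∅
  n15('ab'): parent n1 fail=0; on 'b' 0 → fail=6;  out ∅∪∅=∅
  n3('aac'): parent n2 fail=1; on 'c' 1→0 → fail=0;  out ∅∪∅=∅
  n8('bab'): parent n7 fail=1; on 'b' 1 → fail=15;  out ∅∪∅=∅
  n11('bca'): parent n10 fail=0; on 'a' 0 → fail=1;  out ∅∪∅=∅
  n16('abb'): parent n15 fail=6; on 'b' 6→0 → fail=6;  out ∅∪∅=∅
  n4('aaca'): parent n3 fail=0; on 'a' 0 → fail=1;  out ∅∪∅=∅
  n9('baba'): parent n8 fail=15; on 'a' 15→6 → fail=7;  out {1}∪∅={1}
  n12('bcab'): parent n11 fail=1; on 'b' 1 → fail=15;  out ∅∪∅=∅
  n17('abbb'): parent n16 fail=6; on 'b' 6→0 → fail=6;  out {3}∪∅={3}
  n5('aacaa'): parent n4 fail=1; on 'a' 1 → fail=2;  out {0}∪∅={0}
  n13('bcabb'): parent n12 fail=15; on 'b' 15 → fail=16;  out ∅∪∅=∅
  n14('bcabbb'): parent n13 fail=16; on 'b' 16 → fail=17;  out {2}∪{3}={2,3}

Run:
i=0 'b': node 0→6
i=1 'c': node 6→10
i=2 'a': node 10→11
i=3 'b': node 11→12
i=4 'b': node 12→13
i=5 'b': node 13→14  emit P2@[0:5],P3@[2:5]
i=6 'b': node 14→6 (via fail)
i=7 'c': node 6→10
i=8 'b': node 10→6 (via fail)
i=9 'a': node 6→7
i=10 'b': node 7→8
i=11 'a': node 8→9  emit P1@[8:11]
i=12 'a': node 9→2 (via fail)
i=13 'b': node 2→15 (via fail)
i=14 'a': node 15→7 (via fail)
i=15 'c': node 7→0 (via fail)
i=16 'b': node 0→6
i=17 'c': node 6→10
i=18 'a': node 10→11
i=19 'b': node 11→12
i=20 'b': node 12→13
i=21 'b': node 13→14  emit P2@[16:21],P3@[18:21]
i=22 'c': node 14→10 (via fail)
i=23 'c': node 10→0 (via fail)
i=24 'c': node 0→0
i=25 'c': node 0→0
i=26 'a': node 0→1
i=27 'b': node 1→15
i=28 'b': node 15→16
i=29 'b': node 16→17  emit P3@[26:29]
i=30 'b': node 17→6 (via fail)
i=31 'c': node 6→10
i=32 'a': node 10→11
i=33 'b': node 11→12
i=34 'b': node 12→13
i=35 'b': node 13→14  emit P2@[30:35],P3@[32:35]
i=36 'c': node 14→10 (via fail)
i=37 'a': node 10→11
i=38 'c': node 11→0 (via fail)
i=39 'b': node 0→6
i=40 'a': node 6→7
i=41 'b': node 7→8
i=42 'a': node 8→9  emit P1@[39:42]
i=43 'c': node 9→0 (via fail)
i=44 'b': node 0→6
i=45 'c': node 6→10
i=46 'a': node 10→11
i=47 'b': node 11→12
i=48 'b': node 12→13
i=49 'b': node 13→14  emit P2@[44:49],P3@[46:49]
i=50 'c': node 14→10 (via fail)
i=51 'b': node 10→6 (via fail)
i=52 'a': node 6→7
i=53 'b': node 7→8
i=54 'a': node 8→9  emit P1@[51:54]
i=55 'c': node 9→0 (via fail)

Result: [[5,2],[5,3],[11,1],[21,2],[21,3],[29,3],[35,2],[35,3],[42,1],[49,2],[49,3],[54,1]]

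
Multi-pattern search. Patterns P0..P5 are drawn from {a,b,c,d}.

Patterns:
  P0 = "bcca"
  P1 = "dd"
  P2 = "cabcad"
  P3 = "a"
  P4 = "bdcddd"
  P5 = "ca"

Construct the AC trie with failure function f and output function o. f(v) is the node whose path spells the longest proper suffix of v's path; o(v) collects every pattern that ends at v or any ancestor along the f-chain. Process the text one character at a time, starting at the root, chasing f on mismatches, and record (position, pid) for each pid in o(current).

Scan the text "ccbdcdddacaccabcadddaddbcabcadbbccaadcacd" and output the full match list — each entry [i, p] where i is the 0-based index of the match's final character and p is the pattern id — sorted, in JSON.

Build:
Trie nodes:
  n0 'ε': a→13 b→1 c→7 d→5
  n1 'b': c→2 d→14
  n2 'bc': c→3
  n3 'bcc': a→4
  n4 'bcca': ·  [P0 ends]
  n5 'd': d→6
  n6 'dd': ·  [P1 ends]
  n7 'c': a→8
  n8 'ca': b→9  [P5 ends]
  n9 'cab': c→10
  n10 'cabc': a→11
  n11 'cabca': d→12
  n12 'cabcad': ·  [P2 ends]
  n13 'a': ·  [P3 ends]
  n14 'bd': c→15
  n15 'bdc': d→16
  n16 'bdcd': d→17
  n17 'bdcdd': d→18
  n18 'bdcddd': ·  [P4 ends]

BFS fail/out derivation:
  n1('b'): parent n0 fail=0; on 'b' 0 → fail=0;  out ∅∪∅=∅
  n5('d'): parent n0 fail=0; on 'd' 0 → fail=0;  out ∅∪∅=∅
  n7('c'): parent n0 fail=0; on 'c' 0 → fail=0;  out ∅∪∅=∅
  n13('a'): parent n0 fail=0; on 'a' 0 → fail=0;  out {3}∪∅={3}
  n2('bc'): parent n1 fail=0; on 'c' 0 → fail=7;  out ∅∪∅=∅
  n6('dd'): parent n5 fail=0; on 'd' 0 → fail=5;  out {1}∪∅={1}
  n8('ca'): parent n7 fail=0; on 'a' 0 → fail=13;  out {5}∪{3}={3,5}
  n14('bd'): parent n1 fail=0; on 'd' 0 → fail=5;  out ∅∪∅=∅
  n3('bcc'): parent n2 fail=7; on 'c' 7→0 → fail=7;  out ∅∪∅=∅
  n9('cab'): parent n8 fail=13; on 'b' 13→0 → fail=1;  out ∅∪∅=∅
  n15('bdc'): parent n14 fail=5; on 'c' 5→0 → fail=7;  out ∅∪∅=∅
  n4('bcca'): parent n3 fail=7; on 'a' 7 → fail=8;  out {0}∪{3,5}={0,3,5}
  n10('cabc'): parent n9 fail=1; on 'c' 1 → fail=2;  out ∅∪∅=∅
  n16('bdcd'): parent n15 fail=7; on 'd' 7→0 → fail=5;  out ∅∪∅=∅
  n11('cabca'): parent n10 fail=2; on 'a' 2→7 → fail=8;  out ∅∪{3,5}={3,5}
  n17('bdcdd'): parent n16 fail=5; on 'd' 5 → fail=6;  out ∅∪{1}={1}
  n12('cabcad'): parent n11 fail=8; on 'd' 8→13→0 → fail=5;  out {2}∪∅={2}
  n18('bdcddd'): parent n17 fail=6; on 'd' 6→5 → fail=6;  out {4}∪{1}={1,4}

Scan:
[0] read 'c'  n0⇒n7
[1] read 'c'  n7⇒n7 (via fail)
[2] read 'b'  n7⇒n1 (via fail)
[3] read 'd'  n1⇒n14
[4] read 'c'  n14⇒n15
[5] read 'd'  n15⇒n16
[6] read 'd'  n16⇒n17  ** P1@[5:6]
[7] read 'd'  n17⇒n18  ** P1@[6:7],P4@[2:7]
[8] read 'a'  n18⇒n13 (via fail)  ** P3@[8:8]
[9] read 'c'  n13⇒n7 (via fail)
[10] read 'a'  n7⇒n8  ** P3@[10:10],P5@[9:10]
[11] read 'c'  n8⇒n7 (via fail)
[12] read 'c'  n7⇒n7 (via fail)
[13] read 'a'  n7⇒n8  ** P3@[13:13],P5@[12:13]
[14] read 'b'  n8⇒n9
[15] read 'c'  n9⇒n10
[16] read 'a'  n10⇒n11  ** P3@[16:16],P5@[15:16]
[17] read 'd'  n11⇒n12  ** P2@[12:17]
[18] read 'd'  n12⇒n6 (via fail)  ** P1@[17:18]
[19] read 'd'  n6⇒n6 (via fail)  ** P1@[18:19]
[20] read 'a'  n6⇒n13 (via fail)  ** P3@[20:20]
[21] read 'd'  n13⇒n5 (via fail)
[22] read 'd'  n5⇒n6  ** P1@[21:22]
[23] read 'b'  n6⇒n1 (via fail)
[24] read 'c'  n1⇒n2
[25] read 'a'  n2⇒n8 (via fail)  ** P3@[25:25],P5@[24:25]
[26] read 'b'  n8⇒n9
[27] read 'c'  n9⇒n10
[28] read 'a'  n10⇒n11  ** P3@[28:28],P5@[27:28]
[29] read 'd'  n11⇒n12  ** P2@[24:29]
[30] read 'b'  n12⇒n1 (via fail)
[31] read 'b'  n1⇒n1 (via fail)
[32] read 'c'  n1⇒n2
[33] read 'c'  n2⇒n3
[34] read 'a'  n3⇒n4  ** P0@[31:34],P3@[34:34],P5@[33:34]
[35] read 'a'  n4⇒n13 (via fail)  ** P3@[35:35]
[36] read 'd'  n13⇒n5 (via fail)
[37] read 'c'  n5⇒n7 (via fail)
[38] read 'a'  n7⇒n8  ** P3@[38:38],P5@[37:38]
[39] read 'c'  n8⇒n7 (via fail)
[40] read 'd'  n7⇒n5 (via fail)

Matches: [[6,1],[7,1],[7,4],[8,3],[10,3],[10,5],[13,3],[13,5],[16,3],[16,5],[17,2],[18,1],[19,1],[20,3],[22,1],[25,3],[25,5],[28,3],[28,5],[29,2],[34,0],[34,3],[34,5],[35,3],[38,3],[38,5]]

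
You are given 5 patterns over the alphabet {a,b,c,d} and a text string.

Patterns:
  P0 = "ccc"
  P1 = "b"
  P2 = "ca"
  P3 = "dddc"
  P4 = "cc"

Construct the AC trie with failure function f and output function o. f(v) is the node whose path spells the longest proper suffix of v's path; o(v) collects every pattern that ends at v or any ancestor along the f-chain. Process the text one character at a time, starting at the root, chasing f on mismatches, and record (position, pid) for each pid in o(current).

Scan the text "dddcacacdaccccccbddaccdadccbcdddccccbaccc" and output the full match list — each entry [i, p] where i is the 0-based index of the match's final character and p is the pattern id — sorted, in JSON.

Build:
Trie (insert patterns):
  n0 'ε': b→4 c→1 d→6
  n1 'c': a→5 c→2
  n2 'cc': c→3  [P4 ends]
  n3 'ccc': ·  [P0 ends]
  n4 'b': ·  [P1 ends]
  n5 'ca': ·  [P2 ends]
  n6 'd': d→7
  n7 'dd': d→8
  n8 'ddd': c→9
  n9 'dddc': ·  [P3 ends]

BFS fail/out derivation:
  fail(1) 'c': from fail(0)=0 chase 'c': 0 ⇒ 0;  out=∅∪out(0)=∅
  fail(4) 'b': from fail(0)=0 chase 'b': 0 ⇒ 0;  out={1}∪out(0)={1}
  fail(6) 'd': from fail(0)=0 chase 'd': 0 ⇒ 0;  out=∅∪out(0)=∅
  fail(2) 'cc': from fail(1)=0 chase 'c': 0 ⇒ 1;  out={4}∪out(1)={4}
  fail(5) 'ca': from fail(1)=0 chase 'a': 0 ⇒ 0;  out={2}∪out(0)={2}
  fail(7) 'dd': from fail(6)=0 chase 'd': 0 ⇒ 6;  out=∅∪out(6)=∅
  fail(3) 'ccc': from fail(2)=1 chase 'c': 1 ⇒ 2;  out={0}∪out(2)={0,4}
  fail(8) 'ddd': from fail(7)=6 chase 'd': 6 ⇒ 7;  out=∅∪out(7)=∅
  fail(9) 'dddc': from fail(8)=7 chase 'c': 7→6→0 ⇒ 1;  out={3}∪out(1)={3}

Scan:
[0] read 'd'  n0⇒n6
[1] read 'd'  n6⇒n7
[2] read 'd'  n7⇒n8
[3] read 'c'  n8⇒n9  → match P3@[0:3]
[4] read 'a'  n9⇒n5 (via fail)  → match P2@[3:4]
[5] read 'c'  n5⇒n1 (via fail)
[6] read 'a'  n1⇒n5  → match P2@[5:6]
[7] read 'c'  n5⇒n1 (via fail)
[8] read 'd'  n1⇒n6 (via fail)
[9] read 'a'  n6⇒n0 (via fail)
[10] read 'c'  n0⇒n1
[11] read 'c'  n1⇒n2  → match P4@[10:11]
[12] read 'c'  n2⇒n3  → match P0@[10:12],P4@[11:12]
[13] read 'c'  n3⇒n3 (via fail)  → match P0@[11:13],P4@[12:13]
[14] read 'c'  n3⇒n3 (via fail)  → match P0@[12:14],P4@[13:14]
[15] read 'c'  n3⇒n3 (via fail)  → match P0@[13:15],P4@[14:15]
[16] read 'b'  n3⇒n4 (via fail)  → match P1@[16:16]
[17] read 'd'  n4⇒n6 (via fail)
[18] read 'd'  n6⇒n7
[19] read 'a'  n7⇒n0 (via fail)
[20] read 'c'  n0⇒n1
[21] read 'c'  n1⇒n2  → match P4@[20:21]
[22] read 'd'  n2⇒n6 (via fail)
[23] read 'a'  n6⇒n0 (via fail)
[24] read 'd'  n0⇒n6
[25] read 'c'  n6⇒n1 (via fail)
[26] read 'c'  n1⇒n2  → match P4@[25:26]
[27] read 'b'  n2⇒n4 (via fail)  → match P1@[27:27]
[28] read 'c'  n4⇒n1 (via fail)
[29] read 'd'  n1⇒n6 (via fail)
[30] read 'd'  n6⇒n7
[31] read 'd'  n7⇒n8
[32] read 'c'  n8⇒n9  → match P3@[29:32]
[33] read 'c'  n9⇒n2 (via fail)  → match P4@[32:33]
[34] read 'c'  n2⇒n3  → match P0@[32:34],P4@[33:34]
[35] read 'c'  n3⇒n3 (via fail)  → match P0@[33:35],P4@[34:35]
[36] read 'b'  n3⇒n4 (via fail)  → match P1@[36:36]
[37] read 'a'  n4⇒n0 (via fail)
[38] read 'c'  n0⇒n1
[39] read 'c'  n1⇒n2  → match P4@[38:39]
[40] read 'c'  n2⇒n3  → match P0@[38:40],P4@[39:40]

All matches (sorted): [[3,3],[4,2],[6,2],[11,4],[12,0],[12,4],[13,0],[13,4],[14,0],[14,4],[15,0],[15,4],[16,1],[21,4],[26,4],[27,1],[32,3],[33,4],[34,0],[34,4],[35,0],[35,4],[36,1],[39,4],[40,0],[40,4]]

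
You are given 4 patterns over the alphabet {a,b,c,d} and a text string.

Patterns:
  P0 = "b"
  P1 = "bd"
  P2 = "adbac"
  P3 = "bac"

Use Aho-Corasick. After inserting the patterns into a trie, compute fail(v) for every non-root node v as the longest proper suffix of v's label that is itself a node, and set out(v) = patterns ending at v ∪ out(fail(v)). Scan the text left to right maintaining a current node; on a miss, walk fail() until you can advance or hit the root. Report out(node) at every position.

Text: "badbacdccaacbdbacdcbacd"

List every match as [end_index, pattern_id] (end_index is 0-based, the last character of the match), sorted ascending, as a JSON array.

Build:
Trie nodes:
  0='ε' goto a→3 b→1
  1='b' goto a→8 d→2  ←P0
  2='bd' goto ·  ←P1
  3='a' goto d→4
  4='ad' goto b→5
  5='adb' goto a→6
  6='adba' goto c→7
  7='adbac' goto ·  ←P2
  8='ba' goto c→9
  9='bac' goto ·  ←P3

Failure links (BFS by depth):
  n1('b'): parent n0 fail=0; on 'b' 0 → fail=0;  out {0}∪∅={0}
  n3('a'): parent n0 fail=0; on 'a' 0 → fail=0;  out ∅∪∅=∅
  n2('bd'): parent n1 fail=0; on 'd' 0 → fail=0;  out {1}∪∅={1}
  n4('ad'): parent n3 fail=0; on 'd' 0 → fail=0;  out ∅∪∅=∅
  n8('ba'): parent n1 fail=0; on 'a' 0 → fail=3;  out ∅∪∅=∅
  n5('adb'): parent n4 fail=0; on 'b' 0 → fail=1;  out ∅∪{0}={0}
  n9('bac'): parent n8 fail=3; on 'c' 3→0 → fail=0;  out {3}∪∅={3}
  n6('adba'): parent n5 fail=1; on 'a' 1 → fail=8;  out ∅∪∅=∅
  n7('adbac'): parent n6 fail=8; on 'c' 8 → fail=9;  out {2}∪{3}={2,3}

Run:
[0] read 'b'  n0⇒n1  → match P0@[0:0]
[1] read 'a'  n1⇒n8
[2] read 'd'  n8⇒n4 (via fail)
[3] read 'b'  n4⇒n5  → match P0@[3:3]
[4] read 'a'  n5⇒n6
[5] read 'c'  n6⇒n7  → match P2@[1:5],P3@[3:5]
[6] read 'd'  n7⇒n0 (via fail)
[7] read 'c'  n0⇒n0
[8] read 'c'  n0⇒n0
[9] read 'a'  n0⇒n3
[10] read 'a'  n3⇒n3 (via fail)
[11] read 'c'  n3⇒n0 (via fail)
[12] read 'b'  n0⇒n1  → match P0@[12:12]
[13] read 'd'  n1⇒n2  → match P1@[12:13]
[14] read 'b'  n2⇒n1 (via fail)  → match P0@[14:14]
[15] read 'a'  n1⇒n8
[16] read 'c'  n8⇒n9  → match P3@[14:16]
[17] read 'd'  n9⇒n0 (via fail)
[18] read 'c'  n0⇒n0
[19] read 'b'  n0⇒n1  → match P0@[19:19]
[20] read 'a'  n1⇒n8
[21] read 'c'  n8⇒n9  → match P3@[19:21]
[22] read 'd'  n9⇒n0 (via fail)

Result: [[0,0],[3,0],[5,2],[5,3],[12,0],[13,1],[14,0],[16,3],[19,0],[21,3]]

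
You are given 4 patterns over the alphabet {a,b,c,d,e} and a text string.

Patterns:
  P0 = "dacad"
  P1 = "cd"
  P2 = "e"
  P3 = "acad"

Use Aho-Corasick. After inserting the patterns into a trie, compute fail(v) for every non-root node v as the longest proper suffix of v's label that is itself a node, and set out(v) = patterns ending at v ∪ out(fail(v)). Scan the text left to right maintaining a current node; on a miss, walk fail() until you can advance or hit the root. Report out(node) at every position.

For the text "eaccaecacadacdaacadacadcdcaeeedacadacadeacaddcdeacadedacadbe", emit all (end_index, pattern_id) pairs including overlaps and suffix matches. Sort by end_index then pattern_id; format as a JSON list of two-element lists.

Build automaton:
Trie nodes:
  0='ε' goto a→9 c→6 d→1 e→8
  1='d' goto a→2
  2='da' goto c→3
  3='dac' goto a→4
  4='daca' goto d→5
  5='dacad' goto ·  [P0 ends]
  6='c' goto d→7
  7='cd' goto ·  [P1 ends]
  8='e' goto ·  [P2 ends]
  9='a' goto c→10
  10='ac' goto a→11
  11='aca' goto d→12
  12='acad' goto ·  [P3 ends]

BFS fail/out derivation:
  n1('d'): parent n0 fail=0; on 'd' 0 → fail=0;  out ∅∪∅=∅
  n6('c'): parent n0 fail=0; on 'c' 0 → fail=0;  out ∅∪∅=∅
  n8('e'): parent n0 fail=0; on 'e' 0 → fail=0;  out {2}∪∅={2}
  n9('a'): parent n0 fail=0; on 'a' 0 → fail=0;  out ∅∪∅=∅
  n2('da'): parent n1 fail=0; on 'a' 0 → fail=9;  out ∅∪∅=∅
  n7('cd'): parent n6 fail=0; on 'd' 0 → fail=1;  out {1}∪∅={1}
  n10('ac'): parent n9 fail=0; on 'c' 0 → fail=6;  out ∅∪∅=∅
  n3('dac'): parent n2 fail=9; on 'c' 9 → fail=10;  out ∅∪∅=∅
  n11('aca'): parent n10 fail=6; on 'a' 6→0 → fail=9;  out ∅∪∅=∅
  n4('daca'): parent n3 fail=10; on 'a' 10 → fail=11;  out ∅∪∅=∅
  n12('acad'): parent n11 fail=9; on 'd' 9→0 → fail=1;  out {3}∪∅={3}
  n5('dacad'): parent n4 fail=11; on 'd' 11 → fail=12;  out {0}∪{3}={0,3}

Text stream:
i=0 'e': node 0→8  → match P2@[0:0]
i=1 'a': node 8→9 ·f
i=2 'c': node 9→10
i=3 'c': node 10→6 ·f
i=4 'a': node 6→9 ·f
i=5 'e': node 9→8 ·f  → match P2@[5:5]
i=6 'c': node 8→6 ·f
i=7 'a': node 6→9 ·f
i=8 'c': node 9→10
i=9 'a': node 10→11
i=10 'd': node 11→12  → match P3@[7:10]
i=11 'a': node 12→2 ·f
i=12 'c': node 2→3
i=13 'd': node 3→7 ·f  → match P1@[12:13]
i=14 'a': node 7→2 ·f
i=15 'a': node 2→9 ·f
i=16 'c': node 9→10
i=17 'a': node 10→11
i=18 'd': node 11→12  → match P3@[15:18]
i=19 'a': node 12→2 ·f
i=20 'c': node 2→3
i=21 'a': node 3→4
i=22 'd': node 4→5  → match P0@[18:22],P3@[19:22]
i=23 'c': node 5→6 ·f
i=24 'd': node 6→7  → match P1@[23:24]
i=25 'c': node 7→6 ·f
i=26 'a': node 6→9 ·f
i=27 'e': node 9→8 ·f  → match P2@[27:27]
i=28 'e': node 8→8 ·f  → match P2@[28:28]
i=29 'e': node 8→8 ·f  → match P2@[29:29]
i=30 'd': node 8→1 ·f
i=31 'a': node 1→2
i=32 'c': node 2→3
i=33 'a': node 3→4
i=34 'd': node 4→5  → match P0@[30:34],P3@[31:34]
i=35 'a': node 5→2 ·f
i=36 'c': node 2→3
i=37 'a': node 3→4
i=38 'd': node 4→5  → match P0@[34:38],P3@[35:38]
i=39 'e': node 5→8 ·f  → match P2@[39:39]
i=40 'a': node 8→9 ·f
i=41 'c': node 9→10
i=42 'a': node 10→11
i=43 'd': node 11→12  → match P3@[40:43]
i=44 'd': node 12→1 ·f
i=45 'c': node 1→6 ·f
i=46 'd': node 6→7  → match P1@[45:46]
i=47 'e': node 7→8 ·f  → match P2@[47:47]
i=48 'a': node 8→9 ·f
i=49 'c': node 9→10
i=50 'a': node 10→11
i=51 'd': node 11→12  → match P3@[48:51]
i=52 'e': node 12→8 ·f  → match P2@[52:52]
i=53 'd': node 8→1 ·f
i=54 'a': node 1→2
i=55 'c': node 2→3
i=56 'a': node 3→4
i=57 'd': node 4→5  → match P0@[53:57],P3@[54:57]
i=58 'b': node 5→0 ·f
i=59 'e': node 0→8  → match P2@[59:59]

All matches (sorted): [[0,2],[5,2],[10,3],[13,1],[18,3],[22,0],[22,3],[24,1],[27,2],[28,2],[29,2],[34,0],[34,3],[38,0],[38,3],[39,2],[43,3],[46,1],[47,2],[51,3],[52,2],[57,0],[57,3],[59,2]]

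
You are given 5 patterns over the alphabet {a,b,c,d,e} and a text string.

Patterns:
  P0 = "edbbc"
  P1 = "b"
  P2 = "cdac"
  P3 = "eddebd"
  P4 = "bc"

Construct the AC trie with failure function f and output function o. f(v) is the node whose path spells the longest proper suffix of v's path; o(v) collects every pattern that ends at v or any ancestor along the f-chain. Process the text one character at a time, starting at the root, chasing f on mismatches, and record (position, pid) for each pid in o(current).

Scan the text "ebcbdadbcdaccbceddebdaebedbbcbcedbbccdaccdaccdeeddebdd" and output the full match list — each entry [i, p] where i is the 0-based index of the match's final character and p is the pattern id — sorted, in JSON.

Construct AC machine:
Trie nodes:
  n0 'ε': b→6 c→7 e→1
  n1 'e': d→2
  n2 'ed': b→3 d→11
  n3 'edb': b→4
  n4 'edbb': c→5
  n5 'edbbc': ·  [P0 ends]
  n6 'b': c→15  [P1 ends]
  n7 'c': d→8
  n8 'cd': a→9
  n9 'cda': c→10
  n10 'cdac': ·  [P2 ends]
  n11 'edd': e→12
  n12 'edde': b→13
  n13 'eddeb': d→14
  n14 'eddebd': ·  [P3 ends]
  n15 'bc': ·  [P4 ends]

Failure links (BFS by depth):
  fail(1) 'e': from fail(0)=0 chase 'e': 0 ⇒ 0;  out=∅∪out(0)=∅
  fail(6) 'b': from fail(0)=0 chase 'b': 0 ⇒ 0;  out={1}∪out(0)={1}
  fail(7) 'c': from fail(0)=0 chase 'c': 0 ⇒ 0;  out=∅∪out(0)=∅
  fail(2) 'ed': from fail(1)=0 chase 'd': 0 ⇒ 0;  out=∅∪out(0)=∅
  fail(8) 'cd': from fail(7)=0 chase 'd': 0 ⇒ 0;  out=∅∪out(0)=∅
  fail(15) 'bc': from fail(6)=0 chase 'c': 0 ⇒ 7;  out={4}∪out(7)={4}
  fail(3) 'edb': from fail(2)=0 chase 'b': 0 ⇒ 6;  out=∅∪out(6)={1}
  fail(9) 'cda': from fail(8)=0 chase 'a': 0 ⇒ 0;  out=∅∪out(0)=∅
  fail(11) 'edd': from fail(2)=0 chase 'd': 0 ⇒ 0;  out=∅∪out(0)=∅
  fail(4) 'edbb': from fail(3)=6 chase 'b': 6→0 ⇒ 6;  out=∅∪out(6)={1}
  fail(10) 'cdac': from fail(9)=0 chase 'c': 0 ⇒ 7;  out={2}∪out(7)={2}
  fail(12) 'edde': from fail(11)=0 chase 'e': 0 ⇒ 1;  out=∅∪out(1)=∅
  fail(5) 'edbbc': from fail(4)=6 chase 'c': 6 ⇒ 15;  out={0}∪out(15)={0,4}
  fail(13) 'eddeb': from fail(12)=1 chase 'b': 1→0 ⇒ 6;  out=∅∪out(6)={1}
  fail(14) 'eddebd': from fail(13)=6 chase 'd': 6→0 ⇒ 0;  out={3}∪out(0)={3}

Run:
pos 0 'e': at 1
pos 1 'b': at 6 (fail-walked)  → match P1@[1:1]
pos 2 'c': at 15  → match P4@[1:2]
pos 3 'b': at 6 (fail-walked)  → match P1@[3:3]
pos 4 'd': at 0 (fail-walked)
pos 5 'a': at 0
pos 6 'd': at 0
pos 7 'b': at 6  → match P1@[7:7]
pos 8 'c': at 15  → match P4@[7:8]
pos 9 'd': at 8 (fail-walked)
pos 10 'a': at 9
pos 11 'c': at 10  → match P2@[8:11]
pos 12 'c': at 7 (fail-walked)
pos 13 'b': at 6 (fail-walked)  → match P1@[13:13]
pos 14 'c': at 15  → match P4@[13:14]
pos 15 'e': at 1 (fail-walked)
pos 16 'd': at 2
pos 17 'd': at 11
pos 18 'e': at 12
pos 19 'b': at 13  → match P1@[19:19]
pos 20 'd': at 14  → match P3@[15:20]
pos 21 'a': at 0 (fail-walked)
pos 22 'e': at 1
pos 23 'b': at 6 (fail-walked)  → match P1@[23:23]
pos 24 'e': at 1 (fail-walked)
pos 25 'd': at 2
pos 26 'b': at 3  → match P1@[26:26]
pos 27 'b': at 4  → match P1@[27:27]
pos 28 'c': at 5  → match P0@[24:28],P4@[27:28]
pos 29 'b': at 6 (fail-walked)  → match P1@[29:29]
pos 30 'c': at 15  → match P4@[29:30]
pos 31 'e': at 1 (fail-walked)
pos 32 'd': at 2
pos 33 'b': at 3  → match P1@[33:33]
pos 34 'b': at 4  → match P1@[34:34]
pos 35 'c': at 5  → match P0@[31:35],P4@[34:35]
pos 36 'c': at 7 (fail-walked)
pos 37 'd': at 8
pos 38 'a': at 9
pos 39 'c': at 10  → match P2@[36:39]
pos 40 'c': at 7 (fail-walked)
pos 41 'd': at 8
pos 42 'a': at 9
pos 43 'c': at 10  → match P2@[40:43]
pos 44 'c': at 7 (fail-walked)
pos 45 'd': at 8
pos 46 'e': at 1 (fail-walked)
pos 47 'e': at 1 (fail-walked)
pos 48 'd': at 2
pos 49 'd': at 11
pos 50 'e': at 12
pos 51 'b': at 13  → match P1@[51:51]
pos 52 'd': at 14  → match P3@[47:52]
pos 53 'd': at 0 (fail-walked)

All matches (sorted): [[1,1],[2,4],[3,1],[7,1],[8,4],[11,2],[13,1],[14,4],[19,1],[20,3],[23,1],[26,1],[27,1],[28,0],[28,4],[29,1],[30,4],[33,1],[34,1],[35,0],[35,4],[39,2],[43,2],[51,1],[52,3]]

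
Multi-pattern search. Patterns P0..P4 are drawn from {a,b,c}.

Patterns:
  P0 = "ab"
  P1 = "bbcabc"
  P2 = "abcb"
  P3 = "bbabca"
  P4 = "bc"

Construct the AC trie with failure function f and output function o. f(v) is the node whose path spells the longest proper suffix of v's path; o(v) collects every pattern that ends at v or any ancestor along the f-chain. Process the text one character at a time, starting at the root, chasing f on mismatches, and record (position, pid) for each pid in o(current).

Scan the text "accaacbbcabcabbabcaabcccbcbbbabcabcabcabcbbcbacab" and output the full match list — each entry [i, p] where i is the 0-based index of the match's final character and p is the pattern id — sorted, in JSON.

Build automaton:
Trie nodes:
  0='ε' goto a→1 b→3
  1='a' goto b→2
  2='ab' goto c→9  [P0 ends]
  3='b' goto b→4 c→15
  4='bb' goto a→11 c→5
  5='bbc' goto a→6
  6='bbca' goto b→7
  7='bbcab' goto c→8
  8='bbcabc' goto ·  [P1 ends]
  9='abc' goto b→10
  10='abcb' goto ·  [P2 ends]
  11='bba' goto b→12
  12='bbab' goto c→13
  13='bbabc' goto a→14
  14='bbabca' goto ·  [P3 ends]
  15='bc' goto ·  [P4 ends]

BFS fail/out derivation:
  n1('a'): parent n0 fail=0; on 'a' 0 → fail=0;  out ∅∪∅=∅
  n3('b'): parent n0 fail=0; on 'b' 0 → fail=0;  out ∅∪∅=∅
  n2('ab'): parent n1 fail=0; on 'b' 0 → fail=3;  out {0}∪∅={0}
  n4('bb'): parent n3 fail=0; on 'b' 0 → fail=3;  out ∅∪∅=∅
  n15('bc'): parent n3 fail=0; on 'c' 0 → fail=0;  out {4}∪∅={4}
  n5('bbc'): parent n4 fail=3; on 'c' 3 → fail=15;  out ∅∪{4}={4}
  n9('abc'): parent n2 fail=3; on 'c' 3 → fail=15;  out ∅∪{4}={4}
  n11('bba'): parent n4 fail=3; on 'a' 3→0 → fail=1;  out ∅∪∅=∅
  n6('bbca'): parent n5 fail=15; on 'a' 15→0 → fail=1;  out ∅∪∅=∅
  n10('abcb'): parent n9 fail=15; on 'b' 15→0 → fail=3;  out {2}∪∅={2}
  n12('bbab'): parent n11 fail=1; on 'b' 1 → fail=2;  out ∅∪{0}={0}
  n7('bbcab'): parent n6 fail=1; on 'b' 1 → fail=2;  out ∅∪{0}={0}
  n13('bbabc'): parent n12 fail=2; on 'c' 2 → fail=9;  out ∅∪{4}={4}
  n8('bbcabc'): parent n7 fail=2; on 'c' 2 → fail=9;  out {1}∪{4}={1,4}
  n14('bbabca'): parent n13 fail=9; on 'a' 9→15→0 → fail=1;  out {3}∪∅={3}

Scan:
pos 0 'a': at 1
pos 1 'c': at 0 (fail-walked)
pos 2 'c': at 0
pos 3 'a': at 1
pos 4 'a': at 1 (fail-walked)
pos 5 'c': at 0 (fail-walked)
pos 6 'b': at 3
pos 7 'b': at 4
pos 8 'c': at 5  emit P4@[7:8]
pos 9 'a': at 6
pos 10 'b': at 7  emit P0@[9:10]
pos 11 'c': at 8  emit P1@[6:11],P4@[10:11]
pos 12 'a': at 1 (fail-walked)
pos 13 'b': at 2  emit P0@[12:13]
pos 14 'b': at 4 (fail-walked)
pos 15 'a': at 11
pos 16 'b': at 12  emit P0@[15:16]
pos 17 'c': at 13  emit P4@[16:17]
pos 18 'a': at 14  emit P3@[13:18]
pos 19 'a': at 1 (fail-walked)
pos 20 'b': at 2  emit P0@[19:20]
pos 21 'c': at 9  emit P4@[20:21]
pos 22 'c': at 0 (fail-walked)
pos 23 'c': at 0
pos 24 'b': at 3
pos 25 'c': at 15  emit P4@[24:25]
pos 26 'b': at 3 (fail-walked)
pos 27 'b': at 4
pos 28 'b': at 4 (fail-walked)
pos 29 'a': at 11
pos 30 'b': at 12  emit P0@[29:30]
pos 31 'c': at 13  emit P4@[30:31]
pos 32 'a': at 14  emit P3@[27:32]
pos 33 'b': at 2 (fail-walked)  emit P0@[32:33]
pos 34 'c': at 9  emit P4@[33:34]
pos 35 'a': at 1 (fail-walked)
pos 36 'b': at 2  emit P0@[35:36]
pos 37 'c': at 9  emit P4@[36:37]
pos 38 'a': at 1 (fail-walked)
pos 39 'b': at 2  emit P0@[38:39]
pos 40 'c': at 9  emit P4@[39:40]
pos 41 'b': at 10  emit P2@[38:41]
pos 42 'b': at 4 (fail-walked)
pos 43 'c': at 5  emit P4@[42:43]
pos 44 'b': at 3 (fail-walked)
pos 45 'a': at 1 (fail-walked)
pos 46 'c': at 0 (fail-walked)
pos 47 'a': at 1
pos 48 'b': at 2  emit P0@[47:48]

Matches: [[8,4],[10,0],[11,1],[11,4],[13,0],[16,0],[17,4],[18,3],[20,0],[21,4],[25,4],[30,0],[31,4],[32,3],[33,0],[34,4],[36,0],[37,4],[39,0],[40,4],[41,2],[43,4],[48,0]]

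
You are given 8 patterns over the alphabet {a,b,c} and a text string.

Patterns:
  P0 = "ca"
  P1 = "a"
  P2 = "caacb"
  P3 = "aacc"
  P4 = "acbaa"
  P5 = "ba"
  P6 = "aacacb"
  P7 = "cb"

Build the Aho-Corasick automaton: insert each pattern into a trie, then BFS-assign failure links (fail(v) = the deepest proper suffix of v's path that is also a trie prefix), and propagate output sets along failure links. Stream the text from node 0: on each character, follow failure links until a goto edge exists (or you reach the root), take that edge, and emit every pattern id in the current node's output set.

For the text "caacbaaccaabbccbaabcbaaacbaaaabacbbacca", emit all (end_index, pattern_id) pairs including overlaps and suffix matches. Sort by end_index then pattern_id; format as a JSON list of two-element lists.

Construct AC machine:
Trie nodes:
  n0 'ε': a→3 b→14 c→1
  n1 'c': a→2 b→19
  n2 'ca': a→4  [P0 ends]
  n3 'a': a→7 c→10  [P1 ends]
  n4 'caa': c→5
  n5 'caac': b→6
  n6 'caacb': ·  [P2 ends]
  n7 'aa': c→8
  n8 'aac': a→16 c→9
  n9 'aacc': ·  [P3 ends]
  n10 'ac': b→11
  n11 'acb': a→12
  n12 'acba': a→13
  n13 'acbaa': ·  [P4 ends]
  n14 'b': a→15
  n15 'ba': ·  [P5 ends]
  n16 'aaca': c→17
  n17 'aacac': b→18
  n18 'aacacb': ·  [P6 ends]
  n19 'cb': ·  [P7 ends]

BFS fail/out derivation:
  fail(1) 'c': from fail(0)=0 chase 'c': 0 ⇒ 0;  out=∅∪out(0)=∅
  fail(3) 'a': from fail(0)=0 chase 'a': 0 ⇒ 0;  out={1}∪out(0)={1}
  fail(14) 'b': from fail(0)=0 chase 'b': 0 ⇒ 0;  out=∅∪out(0)=∅
  fail(2) 'ca': from fail(1)=0 chase 'a': 0 ⇒ 3;  out={0}∪out(3)={0,1}
  fail(7) 'aa': from fail(3)=0 chase 'a': 0 ⇒ 3;  out=∅∪out(3)={1}
  fail(10) 'ac': from fail(3)=0 chase 'c': 0 ⇒ 1;  out=∅∪out(1)=∅
  fail(15) 'ba': from fail(14)=0 chase 'a': 0 ⇒ 3;  out={5}∪out(3)={1,5}
  fail(19) 'cb': from fail(1)=0 chase 'b': 0 ⇒ 14;  out={7}∪out(14)={7}
  fail(4) 'caa': from fail(2)=3 chase 'a': 3 ⇒ 7;  out=∅∪out(7)={1}
  fail(8) 'aac': from fail(7)=3 chase 'c': 3 ⇒ 10;  out=∅∪out(10)=∅
  fail(11) 'acb': from fail(10)=1 chase 'b': 1 ⇒ 19;  out=∅∪out(19)={7}
  fail(5) 'caac': from fail(4)=7 chase 'c': 7 ⇒ 8;  out=∅∪out(8)=∅
  fail(9) 'aacc': from fail(8)=10 chase 'c': 10→1→0 ⇒ 1;  out={3}∪out(1)={3}
  fail(12) 'acba': from fail(11)=19 chase 'a': 19→14 ⇒ 15;  out=∅∪out(15)={1,5}
  fail(16) 'aaca': from fail(8)=10 chase 'a': 10→1 ⇒ 2;  out=∅∪out(2)={0,1}
  fail(6) 'caacb': from fail(5)=8 chase 'b': 8→10 ⇒ 11;  out={2}∪out(11)={2,7}
  fail(13) 'acbaa': from fail(12)=15 chase 'a': 15→3 ⇒ 7;  out={4}∪out(7)={1,4}
  fail(17) 'aacac': from fail(16)=2 chase 'c': 2→3 ⇒ 10;  out=∅∪out(10)=∅
  fail(18) 'aacacb': from fail(17)=10 chase 'b': 10 ⇒ 11;  out={6}∪out(11)={6,7}

Scan:
i=0 'c': node 0→1
i=1 'a': node 1→2  ** P0@[0:1],P1@[1:1]
i=2 'a': node 2→4  ** P1@[2:2]
i=3 'c': node 4→5
i=4 'b': node 5→6  ** P2@[0:4],P7@[3:4]
i=5 'a': node 6→12 ·f  ** P1@[5:5],P5@[4:5]
i=6 'a': node 12→13  ** P1@[6:6],P4@[2:6]
i=7 'c': node 13→8 ·f
i=8 'c': node 8→9  ** P3@[5:8]
i=9 'a': node 9→2 ·f  ** P0@[8:9],P1@[9:9]
i=10 'a': node 2→4  ** P1@[10:10]
i=11 'b': node 4→14 ·f
i=12 'b': node 14→14 ·f
i=13 'c': node 14→1 ·f
i=14 'c': node 1→1 ·f
i=15 'b': node 1→19  ** P7@[14:15]
i=16 'a': node 19→15 ·f  ** P1@[16:16],P5@[15:16]
i=17 'a': node 15→7 ·f  ** P1@[17:17]
i=18 'b': node 7→14 ·f
i=19 'c': node 14→1 ·f
i=20 'b': node 1→19  ** P7@[19:20]
i=21 'a': node 19→15 ·f  ** P1@[21:21],P5@[20:21]
i=22 'a': node 15→7 ·f  ** P1@[22:22]
i=23 'a': node 7→7 ·f  ** P1@[23:23]
i=24 'c': node 7→8
i=25 'b': node 8→11 ·f  ** P7@[24:25]
i=26 'a': node 11→12  ** P1@[26:26],P5@[25:26]
i=27 'a': node 12→13  ** P1@[27:27],P4@[23:27]
i=28 'a': node 13→7 ·f  ** P1@[28:28]
i=29 'a': node 7→7 ·f  ** P1@[29:29]
i=30 'b': node 7→14 ·f
i=31 'a': node 14→15  ** P1@[31:31],P5@[30:31]
i=32 'c': node 15→10 ·f
i=33 'b': node 10→11  ** P7@[32:33]
i=34 'b': node 11→14 ·f
i=35 'a': node 14→15  ** P1@[35:35],P5@[34:35]
i=36 'c': node 15→10 ·f
i=37 'c': node 10→1 ·f
i=38 'a': node 1→2  ** P0@[37:38],P1@[38:38]

Matches: [[1,0],[1,1],[2,1],[4,2],[4,7],[5,1],[5,5],[6,1],[6,4],[8,3],[9,0],[9,1],[10,1],[15,7],[16,1],[16,5],[17,1],[20,7],[21,1],[21,5],[22,1],[23,1],[25,7],[26,1],[26,5],[27,1],[27,4],[28,1],[29,1],[31,1],[31,5],[33,7],[35,1],[35,5],[38,0],[38,1]]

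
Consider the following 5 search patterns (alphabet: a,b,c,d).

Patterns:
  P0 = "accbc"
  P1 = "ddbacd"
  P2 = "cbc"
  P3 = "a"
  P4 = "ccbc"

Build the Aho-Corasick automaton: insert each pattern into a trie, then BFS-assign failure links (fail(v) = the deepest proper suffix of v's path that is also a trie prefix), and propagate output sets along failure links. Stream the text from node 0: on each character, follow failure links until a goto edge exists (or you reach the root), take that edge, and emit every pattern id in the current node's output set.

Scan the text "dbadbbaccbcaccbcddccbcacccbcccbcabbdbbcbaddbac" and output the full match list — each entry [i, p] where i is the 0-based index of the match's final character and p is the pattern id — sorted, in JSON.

Build:
Trie nodes:
  0='ε' goto a→1 c→12 d→6
  1='a' goto c→2  [P3 ends]
  2='ac' goto c→3
  3='acc' goto b→4
  4='accb' goto c→5
  5='accbc' goto ·  [P0 ends]
  6='d' goto d→7
  7='dd' goto b→8
  8='ddb' goto a→9
  9='ddba' goto c→10
  10='ddbac' goto d→11
  11='ddbacd' goto ·  [P1 ends]
  12='c' goto b→13 c→15
  13='cb' goto c→14
  14='cbc' goto ·  [P2 ends]
  15='cc' goto b→16
  16='ccb' goto c→17
  17='ccbc' goto ·  [P4 ends]

Failure links (BFS by depth):
  n1('a'): parent n0 fail=0; on 'a' 0 → fail=0;  out {3}∪∅={3}
  n6('d'): parent n0 fail=0; on 'd' 0 → fail=0;  out ∅∪∅=∅
  n12('c'): parent n0 fail=0; on 'c' 0 → fail=0;  out ∅∪∅=∅
  n2('ac'): parent n1 fail=0; on 'c' 0 → fail=12;  out ∅∪∅=∅
  n7('dd'): parent n6 fail=0; on 'd' 0 → fail=6;  out ∅∪∅=∅
  n13('cb'): parent n12 fail=0; on 'b' 0 → fail=0;  out ∅∪∅=∅
  n15('cc'): parent n12 fail=0; on 'c' 0 → fail=12;  out ∅∪∅=∅
  n3('acc'): parent n2 fail=12; on 'c' 12 → fail=15;  out ∅∪∅=∅
  n8('ddb'): parent n7 fail=6; on 'b' 6→0 → fail=0;  out ∅∪∅=∅
  n14('cbc'): parent n13 fail=0; on 'c' 0 → fail=12;  out {2}∪∅={2}
  n16('ccb'): parent n15 fail=12; on 'b' 12 → fail=13;  out ∅∪∅=∅
  n4('accb'): parent n3 fail=15; on 'b' 15 → fail=16;  out ∅∪∅=∅
  n9('ddba'): parent n8 fail=0; on 'a' 0 → fail=1;  out ∅∪{3}={3}
  n17('ccbc'): parent n16 fail=13; on 'c' 13 → fail=14;  out {4}∪{2}={2,4}
  n5('accbc'): parent n4 fail=16; on 'c' 16 → fail=17;  out {0}∪{2,4}={0,2,4}
  n10('ddbac'): parent n9 fail=1; on 'c' 1 → fail=2;  out ∅∪∅=∅
  n11('ddbacd'): parent n10 fail=2; on 'd' 2→12→0 → fail=6;  out {1}∪∅={1}

Scan:
i=0 'd': node 0→6
i=1 'b': node 6→0 (via fail)
i=2 'a': node 0→1  → match P3@[2:2]
i=3 'd': node 1→6 (via fail)
i=4 'b': node 6→0 (via fail)
i=5 'b': node 0→0
i=6 'a': node 0→1  → match P3@[6:6]
i=7 'c': node 1→2
i=8 'c': node 2→3
i=9 'b': node 3→4
i=10 'c': node 4→5  → match P0@[6:10],P2@[8:10],P4@[7:10]
i=11 'a': node 5→1 (via fail)  → match P3@[11:11]
i=12 'c': node 1→2
i=13 'c': node 2→3
i=14 'b': node 3→4
i=15 'c': node 4→5  → match P0@[11:15],P2@[13:15],P4@[12:15]
i=16 'd': node 5→6 (via fail)
i=17 'd': node 6→7
i=18 'c': node 7→12 (via fail)
i=19 'c': node 12→15
i=20 'b': node 15→16
i=21 'c': node 16→17  → match P2@[19:21],P4@[18:21]
i=22 'a': node 17→1 (via fail)  → match P3@[22:22]
i=23 'c': node 1→2
i=24 'c': node 2→3
i=25 'c': node 3→15 (via fail)
i=26 'b': node 15→16
i=27 'c': node 16→17  → match P2@[25:27],P4@[24:27]
i=28 'c': node 17→15 (via fail)
i=29 'c': node 15→15 (via fail)
i=30 'b': node 15→16
i=31 'c': node 16→17  → match P2@[29:31],P4@[28:31]
i=32 'a': node 17→1 (via fail)  → match P3@[32:32]
i=33 'b': node 1→0 (via fail)
i=34 'b': node 0→0
i=35 'd': node 0→6
i=36 'b': node 6→0 (via fail)
i=37 'b': node 0→0
i=38 'c': node 0→12
i=39 'b': node 12→13
i=40 'a': node 13→1 (via fail)  → match P3@[40:40]
i=41 'd': node 1→6 (via fail)
i=42 'd': node 6→7
i=43 'b': node 7→8
i=44 'a': node 8→9  → match P3@[44:44]
i=45 'c': node 9→10

All matches (sorted): [[2,3],[6,3],[10,0],[10,2],[10,4],[11,3],[15,0],[15,2],[15,4],[21,2],[21,4],[22,3],[27,2],[27,4],[31,2],[31,4],[32,3],[40,3],[44,3]]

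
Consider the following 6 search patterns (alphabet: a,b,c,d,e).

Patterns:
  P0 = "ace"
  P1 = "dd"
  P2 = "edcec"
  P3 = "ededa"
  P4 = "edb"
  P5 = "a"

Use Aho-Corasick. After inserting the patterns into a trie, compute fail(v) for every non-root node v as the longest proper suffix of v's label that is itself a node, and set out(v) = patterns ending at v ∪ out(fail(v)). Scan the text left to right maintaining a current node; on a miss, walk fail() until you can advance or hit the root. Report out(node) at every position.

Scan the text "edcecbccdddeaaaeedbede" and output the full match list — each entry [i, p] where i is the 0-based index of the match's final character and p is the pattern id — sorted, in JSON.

Build:
Trie nodes:
  n0 'ε': a→1 d→4 e→6
  n1 'a': c→2  [P5 ends]
  n2 'ac': e→3
  n3 'ace': ·  [P0 ends]
  n4 'd': d→5
  n5 'dd': ·  [P1 ends]
  n6 'e': d→7
  n7 'ed': b→14 c→8 e→11
  n8 'edc': e→9
  n9 'edce': c→10
  n10 'edcec': ·  [P2 ends]
  n11 'ede': d→12
  n12 'eded': a→13
  n13 'ededa': ·  [P3 ends]
  n14 'edb': ·  [P4 ends]

Failure links (BFS by depth):
  n1('a'): parent n0 fail=0; on 'a' 0 → fail=0;  out {5}∪∅={5}
  n4('d'): parent n0 fail=0; on 'd' 0 → fail=0;  out ∅∪∅=∅
  n6('e'): parent n0 fail=0; on 'e' 0 → fail=0;  out ∅∪∅=∅
  n2('ac'): parent n1 fail=0; on 'c' 0 → fail=0;  out ∅∪∅=∅
  n5('dd'): parent n4 fail=0; on 'd' 0 → fail=4;  out {1}∪∅={1}
  n7('ed'): parent n6 fail=0; on 'd' 0 → fail=4;  out ∅∪∅=∅
  n3('ace'): parent n2 fail=0; on 'e' 0 → fail=6;  out {0}∪∅={0}
  n8('edc'): parent n7 fail=4; on 'c' 4→0 → fail=0;  out ∅∪∅=∅
  n11('ede'): parent n7 fail=4; on 'e' 4→0 → fail=6;  out ∅∪∅=∅
  n14('edb'): parent n7 fail=4; on 'b' 4→0 → fail=0;  out {4}∪∅={4}
  n9('edce'): parent n8 fail=0; on 'e' 0 → fail=6;  out ∅∪∅=∅
  n12('eded'): parent n11 fail=6; on 'd' 6 → fail=7;  out ∅∪∅=∅
  n10('edcec'): parent n9 fail=6; on 'c' 6→0 → fail=0;  out {2}∪∅={2}
  n13('ededa'): parent n12 fail=7; on 'a' 7→4→0 → fail=1;  out {3}∪{5}={3,5}

Run:
i=0 'e': node 0→6
i=1 'd': node 6→7
i=2 'c': node 7→8
i=3 'e': node 8→9
i=4 'c': node 9→10  ** P2@[0:4]
i=5 'b': node 10→0 (via fail)
i=6 'c': node 0→0
i=7 'c': node 0→0
i=8 'd': node 0→4
i=9 'd': node 4→5  ** P1@[8:9]
i=10 'd': node 5→5 (via fail)  ** P1@[9:10]
i=11 'e': node 5→6 (via fail)
i=12 'a': node 6→1 (via fail)  ** P5@[12:12]
i=13 'a': node 1→1 (via fail)  ** P5@[13:13]
i=14 'a': node 1→1 (via fail)  ** P5@[14:14]
i=15 'e': node 1→6 (via fail)
i=16 'e': node 6→6 (via fail)
i=17 'd': node 6→7
i=18 'b': node 7→14  ** P4@[16:18]
i=19 'e': node 14→6 (via fail)
i=20 'd': node 6→7
i=21 'e': node 7→11

All matches (sorted): [[4,2],[9,1],[10,1],[12,5],[13,5],[14,5],[18,4]]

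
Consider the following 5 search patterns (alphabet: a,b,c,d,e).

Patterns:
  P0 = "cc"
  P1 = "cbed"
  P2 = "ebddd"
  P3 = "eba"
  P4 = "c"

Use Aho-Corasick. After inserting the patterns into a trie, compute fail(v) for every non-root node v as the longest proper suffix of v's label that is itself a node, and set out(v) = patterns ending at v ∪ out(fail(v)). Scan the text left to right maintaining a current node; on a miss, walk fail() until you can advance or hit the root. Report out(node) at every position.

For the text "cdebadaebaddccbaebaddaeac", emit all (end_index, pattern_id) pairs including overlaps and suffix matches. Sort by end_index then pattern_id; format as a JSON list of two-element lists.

Build:
Trie (insert patterns):
  n0 'ε': c→1 e→6
  n1 'c': b→3 c→2  ←P4
  n2 'cc': ·  ←P0
  n3 'cb': e→4
  n4 'cbe': d→5
  n5 'cbed': ·  ←P1
  n6 'e': b→7
  n7 'eb': a→11 d→8
  n8 'ebd': d→9
  n9 'ebdd': d→10
  n10 'ebddd': ·  ←P2
  n11 'eba': ·  ←P3

BFS fail/out derivation:
  n1('c'): parent n0 fail=0; on 'c' 0 → fail=0;  out {4}∪∅={4}
  n6('e'): parent n0 fail=0; on 'e' 0 → fail=0;  out ∅∪∅=∅
  n2('cc'): parent n1 fail=0; on 'c' 0 → fail=1;  out {0}∪{4}={0,4}
  n3('cb'): parent n1 fail=0; on 'b' 0 → fail=0;  out ∅∪∅=∅
  n7('eb'): parent n6 fail=0; on 'b' 0 → fail=0;  out ∅∪∅=∅
  n4('cbe'): parent n3 fail=0; on 'e' 0 → fail=6;  out ∅∪∅=∅
  n8('ebd'): parent n7 fail=0; on 'd' 0 → fail=0;  out ∅∪∅=∅
  n11('eba'): parent n7 fail=0; on 'a' 0 → fail=0;  out {3}∪∅={3}
  n5('cbed'): parent n4 fail=6; on 'd' 6→0 → fail=0;  out {1}∪∅={1}
  n9('ebdd'): parent n8 fail=0; on 'd' 0 → fail=0;  out ∅∪∅=∅
  n10('ebddd'): parent n9 fail=0; on 'd' 0 → fail=0;  out {2}∪∅={2}

Text stream:
i=0 'c': node 0→1  ** P4@[0:0]
i=1 'd': node 1→0 ·f
i=2 'e': node 0→6
i=3 'b': node 6→7
i=4 'a': node 7→11  ** P3@[2:4]
i=5 'd': node 11→0 ·f
i=6 'a': node 0→0
i=7 'e': node 0→6
i=8 'b': node 6→7
i=9 'a': node 7→11  ** P3@[7:9]
i=10 'd': node 11→0 ·f
i=11 'd': node 0→0
i=12 'c': node 0→1  ** P4@[12:12]
i=13 'c': node 1→2  ** P0@[12:13],P4@[13:13]
i=14 'b': node 2→3 ·f
i=15 'a': node 3→0 ·f
i=16 'e': node 0→6
i=17 'b': node 6→7
i=18 'a': node 7→11  ** P3@[16:18]
i=19 'd': node 11→0 ·f
i=20 'd': node 0→0
i=21 'a': node 0→0
i=22 'e': node 0→6
i=23 'a': node 6→0 ·f
i=24 'c': node 0→1  ** P4@[24:24]

Result: [[0,4],[4,3],[9,3],[12,4],[13,0],[13,4],[18,3],[24,4]]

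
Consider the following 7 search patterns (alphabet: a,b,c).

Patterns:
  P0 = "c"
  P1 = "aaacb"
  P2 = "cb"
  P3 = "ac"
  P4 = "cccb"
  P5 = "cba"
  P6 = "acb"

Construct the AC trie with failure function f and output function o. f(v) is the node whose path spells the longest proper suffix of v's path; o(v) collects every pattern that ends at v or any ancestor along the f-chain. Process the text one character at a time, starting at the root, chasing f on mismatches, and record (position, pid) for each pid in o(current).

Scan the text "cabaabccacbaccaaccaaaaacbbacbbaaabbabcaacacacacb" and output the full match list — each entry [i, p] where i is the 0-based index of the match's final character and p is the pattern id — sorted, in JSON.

Build:
Trie (insert patterns):
  0='ε' goto a→2 c→1
  1='c' goto b→7 c→9  ←P0
  2='a' goto a→3 c→8
  3='aa' goto a→4
  4='aaa' goto c→5
  5='aaac' goto b→6
  6='aaacb' goto ·  ←P1
  7='cb' goto a→12  ←P2
  8='ac' goto b→13  ←P3
  9='cc' goto c→10
  10='ccc' goto b→11
  11='cccb' goto ·  ←P4
  12='cba' goto ·  ←P5
  13='acb' goto ·  ←P6

Failure links (BFS by depth):
  fail(1) 'c': from fail(0)=0 chase 'c': 0 ⇒ 0;  out={0}∪out(0)={0}
  fail(2) 'a': from fail(0)=0 chase 'a': 0 ⇒ 0;  out=∅∪out(0)=∅
  fail(3) 'aa': from fail(2)=0 chase 'a': 0 ⇒ 2;  out=∅∪out(2)=∅
  fail(7) 'cb': from fail(1)=0 chase 'b': 0 ⇒ 0;  out={2}∪out(0)={2}
  fail(8) 'ac': from fail(2)=0 chase 'c': 0 ⇒ 1;  out={3}∪out(1)={0,3}
  fail(9) 'cc': from fail(1)=0 chase 'c': 0 ⇒ 1;  out=∅∪out(1)={0}
  fail(4) 'aaa': from fail(3)=2 chase 'a': 2 ⇒ 3;  out=∅∪out(3)=∅
  fail(10) 'ccc': from fail(9)=1 chase 'c': 1 ⇒ 9;  out=∅∪out(9)={0}
  fail(12) 'cba': from fail(7)=0 chase 'a': 0 ⇒ 2;  out={5}∪out(2)={5}
  fail(13) 'acb': from fail(8)=1 chase 'b': 1 ⇒ 7;  out={6}∪out(7)={2,6}
  fail(5) 'aaac': from fail(4)=3 chase 'c': 3→2 ⇒ 8;  out=∅∪out(8)={0,3}
  fail(11) 'cccb': from fail(10)=9 chase 'b': 9→1 ⇒ 7;  out={4}∪out(7)={2,4}
  fail(6) 'aaacb': from fail(5)=8 chase 'b': 8 ⇒ 13;  out={1}∪out(13)={1,2,6}

Text stream:
i=0 'c': node 0→1  ** P0@[0:0]
i=1 'a': node 1→2 ·f
i=2 'b': node 2→0 ·f
i=3 'a': node 0→2
i=4 'a': node 2→3
i=5 'b': node 3→0 ·f
i=6 'c': node 0→1  ** P0@[6:6]
i=7 'c': node 1→9  ** P0@[7:7]
i=8 'a': node 9→2 ·f
i=9 'c': node 2→8  ** P0@[9:9],P3@[8:9]
i=10 'b': node 8→13  ** P2@[9:10],P6@[8:10]
i=11 'a': node 13→12 ·f  ** P5@[9:11]
i=12 'c': node 12→8 ·f  ** P0@[12:12],P3@[11:12]
i=13 'c': node 8→9 ·f  ** P0@[13:13]
i=14 'a': node 9→2 ·f
i=15 'a': node 2→3
i=16 'c': node 3→8 ·f  ** P0@[16:16],P3@[15:16]
i=17 'c': node 8→9 ·f  ** P0@[17:17]
i=18 'a': node 9→2 ·f
i=19 'a': node 2→3
i=20 'a': node 3→4
i=21 'a': node 4→4 ·f
i=22 'a': node 4→4 ·f
i=23 'c': node 4→5  ** P0@[23:23],P3@[22:23]
i=24 'b': node 5→6  ** P1@[20:24],P2@[23:24],P6@[22:24]
i=25 'b': node 6→0 ·f
i=26 'a': node 0→2
i=27 'c': node 2→8  ** P0@[27:27],P3@[26:27]
i=28 'b': node 8→13  ** P2@[27:28],P6@[26:28]
i=29 'b': node 13→0 ·f
i=30 'a': node 0→2
i=31 'a': node 2→3
i=32 'a': node 3→4
i=33 'b': node 4→0 ·f
i=34 'b': node 0→0
i=35 'a': node 0→2
i=36 'b': node 2→0 ·f
i=37 'c': node 0→1  ** P0@[37:37]
i=38 'a': node 1→2 ·f
i=39 'a': node 2→3
i=40 'c': node 3→8 ·f  ** P0@[40:40],P3@[39:40]
i=41 'a': node 8→2 ·f
i=42 'c': node 2→8  ** P0@[42:42],P3@[41:42]
i=43 'a': node 8→2 ·f
i=44 'c': node 2→8  ** P0@[44:44],P3@[43:44]
i=45 'a': node 8→2 ·f
i=46 'c': node 2→8  ** P0@[46:46],P3@[45:46]
i=47 'b': node 8→13  ** P2@[46:47],P6@[45:47]

All matches (sorted): [[0,0],[6,0],[7,0],[9,0],[9,3],[10,2],[10,6],[11,5],[12,0],[12,3],[13,0],[16,0],[16,3],[17,0],[23,0],[23,3],[24,1],[24,2],[24,6],[27,0],[27,3],[28,2],[28,6],[37,0],[40,0],[40,3],[42,0],[42,3],[44,0],[44,3],[46,0],[46,3],[47,2],[47,6]]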